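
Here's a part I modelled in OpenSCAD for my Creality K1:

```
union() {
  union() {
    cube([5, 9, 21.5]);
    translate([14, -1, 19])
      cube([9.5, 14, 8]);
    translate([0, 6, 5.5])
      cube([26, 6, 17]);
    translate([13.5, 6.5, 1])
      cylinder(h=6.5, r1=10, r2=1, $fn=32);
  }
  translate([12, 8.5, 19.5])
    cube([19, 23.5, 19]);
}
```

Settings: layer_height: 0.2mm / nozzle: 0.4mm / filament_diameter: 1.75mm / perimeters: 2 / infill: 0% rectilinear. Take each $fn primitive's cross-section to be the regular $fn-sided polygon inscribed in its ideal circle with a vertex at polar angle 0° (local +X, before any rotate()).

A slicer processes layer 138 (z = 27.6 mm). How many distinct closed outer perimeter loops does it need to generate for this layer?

At z = 27.6 mm: the cube is not intersected at this z (z outside [0, 21.5]); the cube at (14, -1) does not reach this height (z outside [19, 27]); the cube at (0, 6) does not reach this height (z outside [5.5, 22.5]); the cone at (13.5, 6.5) is not intersected at this z (z outside [1, 7.5]); Taking the union: nothing is present at this height; the cube at (12, 8.5) (footprint 19×23.5) is included at this height; Taking the union: only the 19×23.5 cube at (12, 8.5) is present, so the union is just that shape — 1 connected region. The result has 1 disconnected region.

1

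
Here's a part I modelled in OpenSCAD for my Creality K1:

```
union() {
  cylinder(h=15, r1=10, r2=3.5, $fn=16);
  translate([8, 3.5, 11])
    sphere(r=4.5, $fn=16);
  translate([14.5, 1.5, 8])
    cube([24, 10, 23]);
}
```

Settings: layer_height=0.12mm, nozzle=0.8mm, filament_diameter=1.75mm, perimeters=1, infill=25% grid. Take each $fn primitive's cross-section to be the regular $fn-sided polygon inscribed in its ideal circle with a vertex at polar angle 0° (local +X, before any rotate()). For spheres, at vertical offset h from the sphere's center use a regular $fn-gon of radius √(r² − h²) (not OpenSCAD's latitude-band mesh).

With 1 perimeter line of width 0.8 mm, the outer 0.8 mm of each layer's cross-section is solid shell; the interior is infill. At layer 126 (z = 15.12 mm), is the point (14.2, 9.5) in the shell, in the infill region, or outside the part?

outside

At z = 15.12 mm: the cone is absent (z outside [0, 15]); the r=4.5 sphere at (8, 3.5) slices to a regular 16-gon of circumradius 1.810 (√(r²−h²) with h=4.12 from center); the 24×10 cube at (14.5, 1.5) contributes its full rectangle; Taking the union: the 2 present regions are separate (no shared area or edge), so areas and boundary lengths simply add and each stays a separate island — 2 connected regions. Overall, the cross-section has 2 separate islands. The nearest boundary edge runs (14.50, 1.50)→(14.50, 11.50); distance from the point to it = 0.30 mm. The point is not inside any of the regions above, so it lies outside the cross-section (0.30 mm from the nearest boundary).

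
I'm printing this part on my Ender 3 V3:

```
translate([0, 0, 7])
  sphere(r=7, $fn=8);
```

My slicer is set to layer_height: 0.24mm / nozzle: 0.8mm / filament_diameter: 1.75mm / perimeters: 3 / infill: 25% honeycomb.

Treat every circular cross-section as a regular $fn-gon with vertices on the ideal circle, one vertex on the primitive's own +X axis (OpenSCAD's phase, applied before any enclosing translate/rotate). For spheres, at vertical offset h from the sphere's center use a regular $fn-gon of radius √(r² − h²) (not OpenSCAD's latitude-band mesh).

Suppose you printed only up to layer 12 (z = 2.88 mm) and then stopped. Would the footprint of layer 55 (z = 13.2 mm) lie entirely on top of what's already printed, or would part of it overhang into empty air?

entirely on top

Compare the two slices. At z = 2.88: the r=7 sphere contributes a regular 8-gon of circumradius √(7²−4.12²) = 5.659 (area = (8/2)·5.659²·sin(360°/8) = 90.58 mm²). At z = 13.2: the sphere: section is a regular 8-gon, circumradius = √(r²−h²) = √(7²−6.2²) = 3.250 (area = (8/2)·3.250²·sin(360°/8) = 29.87 mm²). Checking containment: the cross-section at z = 13.2 is a subset of the cross-section at z = 2.88.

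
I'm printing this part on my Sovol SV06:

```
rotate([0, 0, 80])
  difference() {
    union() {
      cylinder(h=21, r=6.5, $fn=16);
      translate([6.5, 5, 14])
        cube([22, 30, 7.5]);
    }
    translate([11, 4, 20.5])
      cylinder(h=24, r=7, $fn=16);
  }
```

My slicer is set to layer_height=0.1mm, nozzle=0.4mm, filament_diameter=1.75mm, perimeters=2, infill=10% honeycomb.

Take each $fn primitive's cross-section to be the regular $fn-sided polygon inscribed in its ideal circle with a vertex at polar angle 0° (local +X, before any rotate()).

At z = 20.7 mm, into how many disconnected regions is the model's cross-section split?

At z = 20.7 mm: the r=6.5 cylinder contributes a regular 16-gon of circumradius 6.5; the cube at (6.5, 5) (footprint 22×30) is included at this height; Taking the union: the 2 present regions are separate (no shared area or edge), so areas and boundary lengths simply add and each stays a separate island — 2 connected regions; the cylinder at (11, 4): section is a regular 16-gon, circumradius r=7; Subtracting the remaining from the first: starting from the result so far, the r=7 cylinder at (11, 4) partially overlaps it — only the 61.85 mm² overlap (of its 150.01 mm²) is removed, clipping the outline — 2 connected regions; (whole slice rotated 80° about Z — lengths, areas and connectivity unchanged). The result has 2 disconnected regions.

2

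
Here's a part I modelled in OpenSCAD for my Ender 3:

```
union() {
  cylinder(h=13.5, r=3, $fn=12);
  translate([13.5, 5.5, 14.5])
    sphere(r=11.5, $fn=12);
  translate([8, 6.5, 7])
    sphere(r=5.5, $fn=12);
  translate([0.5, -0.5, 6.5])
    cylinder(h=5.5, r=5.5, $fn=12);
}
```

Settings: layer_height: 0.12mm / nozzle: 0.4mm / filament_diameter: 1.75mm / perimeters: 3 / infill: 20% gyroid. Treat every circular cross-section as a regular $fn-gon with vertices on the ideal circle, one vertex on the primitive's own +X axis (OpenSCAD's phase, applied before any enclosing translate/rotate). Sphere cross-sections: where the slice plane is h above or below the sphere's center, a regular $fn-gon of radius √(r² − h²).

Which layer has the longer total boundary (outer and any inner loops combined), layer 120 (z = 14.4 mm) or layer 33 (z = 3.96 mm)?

layer 120 (z = 14.4 mm)

Layer 120 (z = 14.4): the cylinder is absent (z outside [0, 13.5]); the sphere at (13.5, 5.5): section is a regular 12-gon, circumradius = √(r²−h²) = √(11.5²−0.1²) = 11.500 (perimeter = 2·12·11.500·sin(180°/12) = 71.43 mm); the sphere at (8, 6.5) is not intersected at this z (|z−center|=7.400 > r=5.5); the cylinder at (0.5, -0.5) does not reach this height (z outside [6.5, 12]); Combining (union): only the r=11.5 sphere at (13.5, 5.5) is present, so the union is just that shape — boundary = 71.43 mm. So its perimeter = 71.43 mm. Layer 33 (z = 3.96): the r=3 cylinder gives a regular 12-gon of circumradius 3 (constant along its height) (perimeter = 2·12·3.000·sin(180°/12) = 18.63 mm); the r=11.5 sphere at (13.5, 5.5) slices to a regular 12-gon of circumradius 4.600 (√(r²−h²) with h=10.54 from center) (perimeter = 2·12·4.600·sin(180°/12) = 28.57 mm); the r=5.5 sphere at (8, 6.5) contributes a regular 12-gon of circumradius √(5.5²−3.04²) = 4.583 (perimeter = 2·12·4.583·sin(180°/12) = 28.47 mm); the cylinder at (0.5, -0.5) is not intersected at this z (z outside [6.5, 12]); Merging all regions: the regions partially overlap (shared area 16.59 mm²), so the edge portions inside another operand are dropped and the merged outline is re-measured after clipping — boundary = 59.29 mm. So its perimeter = 59.29 mm. Layer 120 is larger (71.43 vs 59.29 mm).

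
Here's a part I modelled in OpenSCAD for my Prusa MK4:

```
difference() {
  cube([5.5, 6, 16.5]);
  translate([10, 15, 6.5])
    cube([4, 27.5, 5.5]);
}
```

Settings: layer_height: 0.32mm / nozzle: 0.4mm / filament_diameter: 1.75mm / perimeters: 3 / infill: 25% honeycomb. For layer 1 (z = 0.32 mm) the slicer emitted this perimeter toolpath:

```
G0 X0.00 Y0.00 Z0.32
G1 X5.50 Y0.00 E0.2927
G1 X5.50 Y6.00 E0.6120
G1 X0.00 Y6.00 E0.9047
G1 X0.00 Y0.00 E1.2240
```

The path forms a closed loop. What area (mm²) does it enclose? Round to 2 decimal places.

Apply the shoelace formula to the sequence of (X, Y) vertices; enclosed area = 33.00 mm².

33.00 mm²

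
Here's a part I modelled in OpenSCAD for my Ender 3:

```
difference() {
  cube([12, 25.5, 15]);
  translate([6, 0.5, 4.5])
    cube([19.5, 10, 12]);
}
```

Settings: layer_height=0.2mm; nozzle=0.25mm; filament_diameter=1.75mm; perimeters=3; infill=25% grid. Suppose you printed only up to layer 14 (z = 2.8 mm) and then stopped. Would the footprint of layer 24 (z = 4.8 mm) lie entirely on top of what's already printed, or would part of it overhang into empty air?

Compare the two slices. At z = 2.8: the 12×25.5 cube contributes its full rectangle (area 306.00 mm²); the cube at (6, 0.5) does not reach this height (z outside [4.5, 16.5]); Taking the first minus the rest: none of the subtracted shapes is present at this height, so the 12×25.5 cube is unchanged — area = 306.00 mm². At z = 4.8: the cube (footprint 12×25.5) is included at this height (area 306.00 mm²); the cube at (6, 0.5) (footprint 19.5×10) is included at this height (area 195.00 mm²); Taking the first minus the rest: starting from the 12×25.5 cube (306.00 mm²), the 19.5×10 cube at (6, 0.5) partially overlaps it — only the 60.00 mm² overlap (of its 195.00 mm²) is removed, clipping the outline — area = 246.00 mm². Checking containment: the cross-section at z = 4.8 is a subset of the cross-section at z = 2.8.

entirely on top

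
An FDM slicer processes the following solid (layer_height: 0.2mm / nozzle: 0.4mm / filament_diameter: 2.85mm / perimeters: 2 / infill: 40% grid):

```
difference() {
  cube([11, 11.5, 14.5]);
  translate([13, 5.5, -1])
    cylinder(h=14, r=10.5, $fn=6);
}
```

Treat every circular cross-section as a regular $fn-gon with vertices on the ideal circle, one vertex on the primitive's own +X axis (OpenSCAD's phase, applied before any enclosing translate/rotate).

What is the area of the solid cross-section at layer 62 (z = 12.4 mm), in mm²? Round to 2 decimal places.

At z = 12.4 mm: the 11×11.5 cube contributes its full rectangle (area 126.50 mm²); the cylinder at (13, 5.5): section is a regular 6-gon, circumradius r=10.5 (area = (6/2)·10.500²·sin(360°/6) = 286.44 mm²); Taking the first minus the rest: starting from the 11×11.5 cube (126.50 mm²), the r=10.5 cylinder at (13, 5.5) partially overlaps it — only the 78.63 mm² overlap (of its 286.44 mm²) is removed, clipping the outline — area = 47.87 mm². Overall, the cross-section is a single solid region. Net area = 47.87 mm².

47.87 mm²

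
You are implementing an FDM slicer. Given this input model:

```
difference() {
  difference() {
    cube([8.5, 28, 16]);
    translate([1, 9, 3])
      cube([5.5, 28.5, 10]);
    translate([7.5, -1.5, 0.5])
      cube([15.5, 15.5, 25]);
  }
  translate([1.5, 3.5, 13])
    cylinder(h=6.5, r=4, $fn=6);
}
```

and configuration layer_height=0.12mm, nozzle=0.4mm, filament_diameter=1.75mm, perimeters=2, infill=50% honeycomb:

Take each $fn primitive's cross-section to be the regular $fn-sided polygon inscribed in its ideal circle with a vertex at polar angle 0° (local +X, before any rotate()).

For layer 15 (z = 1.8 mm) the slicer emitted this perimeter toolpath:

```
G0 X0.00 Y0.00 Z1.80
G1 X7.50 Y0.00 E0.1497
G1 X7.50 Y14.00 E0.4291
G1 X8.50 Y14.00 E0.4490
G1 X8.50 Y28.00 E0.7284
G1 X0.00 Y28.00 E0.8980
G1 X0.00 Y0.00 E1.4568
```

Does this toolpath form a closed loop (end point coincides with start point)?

yes

Start point (G0): (0.00, 0.00). End point (last G1): the path returns to the start — closed.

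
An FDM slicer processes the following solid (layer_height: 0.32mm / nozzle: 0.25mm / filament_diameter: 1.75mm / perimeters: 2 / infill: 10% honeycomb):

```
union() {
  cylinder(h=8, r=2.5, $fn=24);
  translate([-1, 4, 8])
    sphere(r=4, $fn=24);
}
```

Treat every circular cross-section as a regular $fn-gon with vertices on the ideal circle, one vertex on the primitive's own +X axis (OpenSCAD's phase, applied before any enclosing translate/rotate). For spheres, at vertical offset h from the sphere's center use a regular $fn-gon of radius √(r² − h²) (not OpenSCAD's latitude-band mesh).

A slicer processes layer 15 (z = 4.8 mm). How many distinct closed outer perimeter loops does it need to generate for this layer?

At z = 4.8 mm: the r=2.5 cylinder gives a regular 24-gon of circumradius 2.5 (constant along its height); the sphere at (-1, 4): section is a regular 24-gon, circumradius = √(r²−h²) = √(4²−3.2²) = 2.400; Merging all regions: the regions partially overlap (shared area 1.32 mm²), so overlapping operands fuse into one piece — 1 connected region. The result has 1 disconnected region.

1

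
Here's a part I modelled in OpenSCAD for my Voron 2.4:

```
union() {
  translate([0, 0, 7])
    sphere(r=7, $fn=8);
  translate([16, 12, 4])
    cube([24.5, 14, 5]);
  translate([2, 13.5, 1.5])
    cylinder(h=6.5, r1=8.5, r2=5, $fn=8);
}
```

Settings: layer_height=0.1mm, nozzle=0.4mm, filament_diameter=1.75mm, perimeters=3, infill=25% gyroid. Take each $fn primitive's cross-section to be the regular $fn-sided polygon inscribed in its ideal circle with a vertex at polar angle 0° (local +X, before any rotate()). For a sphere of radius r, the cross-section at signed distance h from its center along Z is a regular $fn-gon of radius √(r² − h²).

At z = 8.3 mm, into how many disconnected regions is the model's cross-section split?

2

At z = 8.3 mm: the r=7 sphere contributes a regular 8-gon of circumradius √(7²−1.3²) = 6.878; the 24.5×14 cube at (16, 12) contributes its full rectangle; the cone at (2, 13.5) does not reach this height (z outside [1.5, 8]); Combining (union): the 2 present regions are separate (no shared area or edge), so areas and boundary lengths simply add and each stays a separate island — 2 connected regions. The result has 2 disconnected regions.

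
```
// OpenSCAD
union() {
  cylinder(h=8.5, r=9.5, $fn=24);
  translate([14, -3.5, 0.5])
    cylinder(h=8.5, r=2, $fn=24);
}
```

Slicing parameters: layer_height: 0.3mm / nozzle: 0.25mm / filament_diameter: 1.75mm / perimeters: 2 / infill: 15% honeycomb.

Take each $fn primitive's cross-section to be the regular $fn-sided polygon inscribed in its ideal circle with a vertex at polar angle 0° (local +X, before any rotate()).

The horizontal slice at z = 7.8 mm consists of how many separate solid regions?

2

At z = 7.8 mm: the r=9.5 cylinder gives a regular 24-gon of circumradius 9.5 (constant along its height); the r=2 cylinder at (14, -3.5) contributes a regular 24-gon of circumradius 2; Merging all regions: the 2 present regions are separate (no shared area or edge), so areas and boundary lengths simply add and each stays a separate island — 2 connected regions. The result has 2 disconnected regions.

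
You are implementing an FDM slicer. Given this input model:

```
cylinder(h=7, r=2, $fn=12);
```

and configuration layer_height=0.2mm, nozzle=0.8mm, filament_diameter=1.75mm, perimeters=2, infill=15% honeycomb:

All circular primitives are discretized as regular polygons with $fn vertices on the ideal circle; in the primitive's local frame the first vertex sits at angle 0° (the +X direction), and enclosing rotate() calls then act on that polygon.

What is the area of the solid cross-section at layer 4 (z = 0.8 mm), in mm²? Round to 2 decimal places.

12.00 mm²

At z = 0.8 mm: the r=2 cylinder contributes a regular 12-gon of circumradius 2 (area = (12/2)·2.000²·sin(360°/12) = 12.00 mm²). Overall, the cross-section is a single solid region. Net area = 12.00 mm².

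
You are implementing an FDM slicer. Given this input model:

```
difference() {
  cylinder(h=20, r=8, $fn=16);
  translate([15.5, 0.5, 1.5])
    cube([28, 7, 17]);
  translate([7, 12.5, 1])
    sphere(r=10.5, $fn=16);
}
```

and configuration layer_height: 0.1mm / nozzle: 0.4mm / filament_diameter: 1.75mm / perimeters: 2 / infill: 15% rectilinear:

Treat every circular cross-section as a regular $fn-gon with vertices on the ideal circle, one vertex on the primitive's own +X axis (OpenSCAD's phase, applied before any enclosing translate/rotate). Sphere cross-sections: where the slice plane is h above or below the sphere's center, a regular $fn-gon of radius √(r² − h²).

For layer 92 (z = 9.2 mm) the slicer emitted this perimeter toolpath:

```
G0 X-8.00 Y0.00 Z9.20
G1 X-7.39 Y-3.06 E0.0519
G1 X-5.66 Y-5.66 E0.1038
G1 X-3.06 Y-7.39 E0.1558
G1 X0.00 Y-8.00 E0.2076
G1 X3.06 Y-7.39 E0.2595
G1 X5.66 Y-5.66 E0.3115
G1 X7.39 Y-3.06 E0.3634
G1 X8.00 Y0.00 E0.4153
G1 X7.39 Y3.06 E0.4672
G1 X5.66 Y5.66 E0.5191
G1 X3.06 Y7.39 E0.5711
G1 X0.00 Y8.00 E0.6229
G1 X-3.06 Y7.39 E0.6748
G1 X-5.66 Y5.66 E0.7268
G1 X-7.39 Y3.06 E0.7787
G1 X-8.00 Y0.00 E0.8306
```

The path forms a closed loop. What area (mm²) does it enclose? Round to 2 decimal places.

Apply the shoelace formula to the sequence of (X, Y) vertices; enclosed area = 195.95 mm².

195.95 mm²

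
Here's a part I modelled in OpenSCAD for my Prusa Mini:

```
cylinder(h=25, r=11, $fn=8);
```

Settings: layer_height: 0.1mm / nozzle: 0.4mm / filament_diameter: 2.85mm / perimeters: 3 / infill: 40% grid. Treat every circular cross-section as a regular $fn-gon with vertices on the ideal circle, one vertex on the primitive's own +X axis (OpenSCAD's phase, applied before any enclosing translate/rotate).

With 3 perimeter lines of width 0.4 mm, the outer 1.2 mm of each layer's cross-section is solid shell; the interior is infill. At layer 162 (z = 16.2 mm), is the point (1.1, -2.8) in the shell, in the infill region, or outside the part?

At z = 16.2 mm: the r=11 cylinder contributes a regular 8-gon of circumradius 11. Overall, the cross-section is a single solid region. The nearest boundary edge runs (-0.00, -11.00)→(7.78, -7.78); distance from the point to it = 7.15 mm. The point is inside the cross-section and 7.15 mm from the nearest boundary — more than the 1.2 mm shell width (3 × 0.4), so it's in the infill interior.

infill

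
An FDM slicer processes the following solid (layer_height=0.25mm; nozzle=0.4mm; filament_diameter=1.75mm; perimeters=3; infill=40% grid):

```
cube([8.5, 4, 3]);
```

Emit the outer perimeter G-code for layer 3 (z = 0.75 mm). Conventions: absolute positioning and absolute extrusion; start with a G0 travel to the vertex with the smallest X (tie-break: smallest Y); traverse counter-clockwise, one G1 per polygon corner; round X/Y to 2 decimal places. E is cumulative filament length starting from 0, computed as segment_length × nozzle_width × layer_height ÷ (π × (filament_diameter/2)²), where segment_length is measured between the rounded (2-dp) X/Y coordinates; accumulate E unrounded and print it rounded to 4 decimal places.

G0 X0.00 Y0.00 Z0.75
G1 X8.50 Y0.00 E0.3534
G1 X8.50 Y4.00 E0.5197
G1 X0.00 Y4.00 E0.8731
G1 X0.00 Y0.00 E1.0394

At z = 0.75 mm: the 8.5×4 cube contributes its full rectangle. The outline is a single polygon with 4 vertices. Extrusion per mm of travel: 0.4 × 0.25 / (π × 0.875²) = 0.041575. Accumulating E over each segment gives final E = 1.0394.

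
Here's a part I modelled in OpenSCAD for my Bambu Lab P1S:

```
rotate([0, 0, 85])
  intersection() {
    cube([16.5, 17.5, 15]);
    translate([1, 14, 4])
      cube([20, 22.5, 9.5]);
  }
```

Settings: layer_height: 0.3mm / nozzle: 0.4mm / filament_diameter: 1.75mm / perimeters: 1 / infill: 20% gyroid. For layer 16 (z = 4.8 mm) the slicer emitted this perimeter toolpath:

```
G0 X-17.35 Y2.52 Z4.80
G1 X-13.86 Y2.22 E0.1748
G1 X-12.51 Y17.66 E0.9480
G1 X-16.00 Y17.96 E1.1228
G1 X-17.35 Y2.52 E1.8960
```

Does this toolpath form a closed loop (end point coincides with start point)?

yes

Start point (G0): (-17.35, 2.52). End point (last G1): the path returns to the start — closed.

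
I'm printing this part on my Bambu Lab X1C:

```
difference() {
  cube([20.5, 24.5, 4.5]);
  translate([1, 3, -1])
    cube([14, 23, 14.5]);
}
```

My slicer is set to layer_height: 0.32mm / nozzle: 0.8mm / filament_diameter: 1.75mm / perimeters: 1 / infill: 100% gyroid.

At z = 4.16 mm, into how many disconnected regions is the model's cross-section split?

At z = 4.16 mm: the cube is present — its section is the full 20.5×24.5 rectangle; the cube at (1, 3) is present — its section is the full 14×23 rectangle; Taking the first minus the rest: starting from the 20.5×24.5 cube, the 14×23 cube at (1, 3) partially overlaps it — only the 301.00 mm² overlap (of its 322.00 mm²) is removed, clipping the outline — 1 connected region. The result has 1 disconnected region.

1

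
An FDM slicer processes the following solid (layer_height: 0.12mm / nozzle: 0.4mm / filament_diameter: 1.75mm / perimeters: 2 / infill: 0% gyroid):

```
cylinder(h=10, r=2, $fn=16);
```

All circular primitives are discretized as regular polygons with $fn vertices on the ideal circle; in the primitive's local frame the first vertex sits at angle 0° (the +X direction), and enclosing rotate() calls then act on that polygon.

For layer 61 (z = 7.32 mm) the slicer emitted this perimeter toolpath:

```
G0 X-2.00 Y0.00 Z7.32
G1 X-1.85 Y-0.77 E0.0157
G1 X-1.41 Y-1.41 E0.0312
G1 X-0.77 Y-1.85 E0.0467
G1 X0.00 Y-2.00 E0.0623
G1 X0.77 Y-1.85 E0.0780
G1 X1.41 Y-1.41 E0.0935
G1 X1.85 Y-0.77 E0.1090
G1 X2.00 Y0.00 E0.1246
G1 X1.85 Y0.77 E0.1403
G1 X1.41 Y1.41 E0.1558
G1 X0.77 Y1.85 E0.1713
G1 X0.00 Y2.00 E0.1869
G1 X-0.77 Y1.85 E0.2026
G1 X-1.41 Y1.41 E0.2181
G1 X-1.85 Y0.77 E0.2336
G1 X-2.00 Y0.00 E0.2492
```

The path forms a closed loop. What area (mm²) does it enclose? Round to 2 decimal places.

12.25 mm²

Apply the shoelace formula to the sequence of (X, Y) vertices; enclosed area = 12.25 mm².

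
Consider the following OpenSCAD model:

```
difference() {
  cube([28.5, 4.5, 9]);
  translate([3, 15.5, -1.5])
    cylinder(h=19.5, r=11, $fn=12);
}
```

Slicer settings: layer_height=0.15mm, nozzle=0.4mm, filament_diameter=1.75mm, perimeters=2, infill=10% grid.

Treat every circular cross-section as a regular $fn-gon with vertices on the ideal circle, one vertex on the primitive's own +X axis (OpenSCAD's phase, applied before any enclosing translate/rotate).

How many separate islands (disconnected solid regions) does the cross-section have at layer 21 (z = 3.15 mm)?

1

At z = 3.15 mm: the cube is present — its section is the full 28.5×4.5 rectangle; the cylinder at (3, 15.5): section is a regular 12-gon, circumradius r=11; Taking the first minus the rest: starting from the 28.5×4.5 cube, the r=11 cylinder at (3, 15.5) misses the remaining region (no effect) — 1 connected region. Overall, the cross-section is a single solid region. Island count = 1.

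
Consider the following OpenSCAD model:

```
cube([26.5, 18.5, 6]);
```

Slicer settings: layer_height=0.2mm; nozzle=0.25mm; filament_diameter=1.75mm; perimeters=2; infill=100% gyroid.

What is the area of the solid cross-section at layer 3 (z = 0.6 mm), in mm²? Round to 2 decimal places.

At z = 0.6 mm: the cube (footprint 26.5×18.5) is included at this height (area 490.25 mm²). Overall, the cross-section is a single solid region. Net area = 490.25 mm².

490.25 mm²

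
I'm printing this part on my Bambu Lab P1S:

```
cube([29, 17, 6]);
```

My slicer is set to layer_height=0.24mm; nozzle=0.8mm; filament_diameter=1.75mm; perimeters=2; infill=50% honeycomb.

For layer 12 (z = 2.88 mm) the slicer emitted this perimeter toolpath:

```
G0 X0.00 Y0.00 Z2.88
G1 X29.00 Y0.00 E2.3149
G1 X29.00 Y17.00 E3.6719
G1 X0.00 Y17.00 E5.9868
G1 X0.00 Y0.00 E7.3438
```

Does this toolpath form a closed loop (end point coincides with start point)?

Start point (G0): (0.00, 0.00). End point (last G1): the path returns to the start — closed.

yes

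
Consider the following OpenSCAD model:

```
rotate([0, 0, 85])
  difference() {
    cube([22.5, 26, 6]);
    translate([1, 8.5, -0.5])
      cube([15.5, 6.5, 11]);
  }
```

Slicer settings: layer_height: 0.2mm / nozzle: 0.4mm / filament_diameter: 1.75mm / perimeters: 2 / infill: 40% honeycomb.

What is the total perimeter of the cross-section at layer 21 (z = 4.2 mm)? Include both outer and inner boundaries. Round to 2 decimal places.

At z = 4.2 mm: the 22.5×26 cube contributes its full rectangle (perimeter 97.00 mm); the 15.5×6.5 cube at (1, 8.5) contributes its full rectangle (perimeter 44.00 mm); After the difference (first − rest): starting from the 22.5×26 cube, the 15.5×6.5 cube at (1, 8.5) lies wholly inside it (removes its full 100.75 mm² and its 44.00 mm outline becomes a hole wall) — boundary (outer + 1 inner loop) = 141.00 mm; (whole slice rotated 85° about Z — lengths, areas and connectivity unchanged). Overall, the cross-section is one region with 1 hole. Total boundary length (outer + inner) = 141.00 mm.

141.00 mm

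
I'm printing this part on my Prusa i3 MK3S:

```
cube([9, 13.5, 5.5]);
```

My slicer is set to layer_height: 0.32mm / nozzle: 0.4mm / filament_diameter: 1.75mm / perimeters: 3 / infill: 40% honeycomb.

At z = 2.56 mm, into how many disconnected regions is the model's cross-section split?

At z = 2.56 mm: the cube (footprint 9×13.5) is included at this height. The result has 1 disconnected region.

1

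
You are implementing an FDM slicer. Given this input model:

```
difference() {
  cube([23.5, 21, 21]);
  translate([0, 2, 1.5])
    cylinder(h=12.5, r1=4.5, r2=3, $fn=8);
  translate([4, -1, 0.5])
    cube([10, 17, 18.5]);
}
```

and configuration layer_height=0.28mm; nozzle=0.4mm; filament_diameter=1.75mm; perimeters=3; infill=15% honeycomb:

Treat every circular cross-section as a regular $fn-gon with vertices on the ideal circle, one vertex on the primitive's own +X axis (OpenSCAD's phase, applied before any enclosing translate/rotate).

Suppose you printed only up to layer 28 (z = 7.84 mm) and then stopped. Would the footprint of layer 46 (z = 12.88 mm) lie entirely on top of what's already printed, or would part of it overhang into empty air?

part overhangs

Compare the two slices. At z = 7.84: the cube is present — its section is the full 23.5×21 rectangle (area 493.50 mm²); the cone at (0, 2) contributes a regular 8-gon of circumradius 3.739 (interpolated between r1=4.5 and r2=3 at t=0.507) (area = (8/2)·3.739²·sin(360°/8) = 39.55 mm²); the cube at (4, -1) (footprint 10×17) is included at this height (area 170.00 mm²); Subtracting the remaining from the first: starting from the 23.5×21 cube (493.50 mm²), the cone at (0, 2) partially overlaps it — only the 16.54 mm² overlap (of its 39.55 mm²) is removed, clipping the outline; the 10×17 cube at (4, -1) partially overlaps it — only the 160.00 mm² overlap (of its 170.00 mm²) is removed, clipping the outline — area = 316.96 mm². At z = 12.88: the cube (footprint 23.5×21) is included at this height (area 493.50 mm²); the cone at (0, 2) (r1=4.5→r2=3) has section circumradius 3.134 here — a regular 8-gon (area = (8/2)·3.134²·sin(360°/8) = 27.79 mm²); the 10×17 cube at (4, -1) contributes its full rectangle (area 170.00 mm²); Subtracting the remaining from the first: starting from the 23.5×21 cube (493.50 mm²), the cone at (0, 2) partially overlaps it — only the 12.39 mm² overlap (of its 27.79 mm²) is removed, clipping the outline; the 10×17 cube at (4, -1) partially overlaps it — only the 160.00 mm² overlap (of its 170.00 mm²) is removed, clipping the outline — area = 321.11 mm². Checking containment: at z = 12.88 the cross-section extends beyond the z = 7.84 cross-section by about 4.15 mm².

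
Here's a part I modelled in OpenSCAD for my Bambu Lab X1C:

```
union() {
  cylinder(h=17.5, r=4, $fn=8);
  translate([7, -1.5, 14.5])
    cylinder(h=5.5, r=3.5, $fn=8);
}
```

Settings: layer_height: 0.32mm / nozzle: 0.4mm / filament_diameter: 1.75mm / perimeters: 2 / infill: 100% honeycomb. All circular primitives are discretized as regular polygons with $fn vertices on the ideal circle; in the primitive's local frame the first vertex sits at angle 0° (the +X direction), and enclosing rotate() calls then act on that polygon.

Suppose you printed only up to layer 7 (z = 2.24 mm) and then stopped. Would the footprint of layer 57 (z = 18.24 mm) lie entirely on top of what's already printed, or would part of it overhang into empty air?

part overhangs

Compare the two slices. At z = 2.24: the r=4 cylinder contributes a regular 8-gon of circumradius 4 (area = (8/2)·4.000²·sin(360°/8) = 45.25 mm²); the cylinder at (7, -1.5) is absent (z outside [14.5, 20]); Taking the union: only the r=4 cylinder is present, so the union is just that shape — area = 45.25 mm². At z = 18.24: the cylinder does not reach this height (z outside [0, 17.5]); the r=3.5 cylinder at (7, -1.5) gives a regular 8-gon of circumradius 3.5 (constant along its height) (area = (8/2)·3.500²·sin(360°/8) = 34.65 mm²); Combining (union): only the r=3.5 cylinder at (7, -1.5) is present, so the union is just that shape — area = 34.65 mm². Checking containment: at z = 18.24 the cross-section extends beyond the z = 2.24 cross-section by about 34.65 mm².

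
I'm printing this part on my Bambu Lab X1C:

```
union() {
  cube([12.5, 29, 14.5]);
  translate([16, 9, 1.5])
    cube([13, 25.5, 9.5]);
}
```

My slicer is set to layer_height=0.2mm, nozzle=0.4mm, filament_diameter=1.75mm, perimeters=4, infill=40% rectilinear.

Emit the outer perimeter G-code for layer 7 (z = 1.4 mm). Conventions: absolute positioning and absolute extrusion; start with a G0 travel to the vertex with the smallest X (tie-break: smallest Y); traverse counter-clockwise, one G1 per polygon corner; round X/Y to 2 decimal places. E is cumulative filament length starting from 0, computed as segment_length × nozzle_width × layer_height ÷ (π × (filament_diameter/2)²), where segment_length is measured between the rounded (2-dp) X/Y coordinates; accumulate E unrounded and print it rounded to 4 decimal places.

At z = 1.4 mm: the 12.5×29 cube contributes its full rectangle; the cube at (16, 9) is not intersected at this z (z outside [1.5, 11]); Combining (union): only the 12.5×29 cube is present, so the union is just that shape — 1 connected region. The outline is a single polygon with 4 vertices. Extrusion per mm of travel: 0.4 × 0.2 / (π × 0.875²) = 0.033260. Accumulating E over each segment gives final E = 2.7606.

G0 X0.00 Y0.00 Z1.40
G1 X12.50 Y0.00 E0.4158
G1 X12.50 Y29.00 E1.3803
G1 X0.00 Y29.00 E1.7960
G1 X0.00 Y0.00 E2.7606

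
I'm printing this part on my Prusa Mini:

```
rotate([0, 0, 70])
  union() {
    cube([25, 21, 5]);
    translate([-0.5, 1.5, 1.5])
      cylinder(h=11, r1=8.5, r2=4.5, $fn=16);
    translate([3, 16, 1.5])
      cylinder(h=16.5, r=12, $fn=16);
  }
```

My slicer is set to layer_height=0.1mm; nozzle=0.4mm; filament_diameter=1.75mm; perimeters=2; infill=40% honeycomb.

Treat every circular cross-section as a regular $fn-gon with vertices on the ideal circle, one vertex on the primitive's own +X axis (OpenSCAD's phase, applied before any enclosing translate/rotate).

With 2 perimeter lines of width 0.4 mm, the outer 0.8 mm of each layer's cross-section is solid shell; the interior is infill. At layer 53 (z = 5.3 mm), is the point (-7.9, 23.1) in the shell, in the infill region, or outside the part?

At z = 5.3 mm: the cube is not intersected at this z (z outside [0, 5]); the cone at (-0.5, 1.5) contributes a regular 16-gon of circumradius 7.118 (interpolated between r1=8.5 and r2=4.5 at t=0.345); the r=12 cylinder at (3, 16) contributes a regular 16-gon of circumradius 12; Combining (union): the regions partially overlap (shared area 29.68 mm²), so overlapping operands fuse into one piece — 1 connected region; (rotated 70° about Z; rotation is an isometry so areas/perimeters/island counts are preserved). Overall, the cross-section is a single solid region. Undo the 70° rotation: the query point maps to (19.005, 15.324) in the un-rotated model frame. The nearest boundary edge runs (14.09, 20.59)→(15.00, 16.00); distance from the point to it = 4.06 mm. The point is not inside any of the regions above, so it lies outside the cross-section (4.06 mm from the nearest boundary).

outside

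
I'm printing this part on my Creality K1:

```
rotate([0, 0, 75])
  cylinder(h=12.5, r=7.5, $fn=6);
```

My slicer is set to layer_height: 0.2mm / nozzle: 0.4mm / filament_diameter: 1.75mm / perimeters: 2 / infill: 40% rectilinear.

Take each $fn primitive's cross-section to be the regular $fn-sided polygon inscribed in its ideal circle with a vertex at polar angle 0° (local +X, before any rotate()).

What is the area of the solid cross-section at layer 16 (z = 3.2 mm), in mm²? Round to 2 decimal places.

At z = 3.2 mm: the r=7.5 cylinder contributes a regular 6-gon of circumradius 7.5 (area = (6/2)·7.500²·sin(360°/6) = 146.14 mm²); (rotated 75° about Z; rotation is an isometry so areas/perimeters/island counts are preserved). Overall, the cross-section is a single solid region. Net area = 146.14 mm².

146.14 mm²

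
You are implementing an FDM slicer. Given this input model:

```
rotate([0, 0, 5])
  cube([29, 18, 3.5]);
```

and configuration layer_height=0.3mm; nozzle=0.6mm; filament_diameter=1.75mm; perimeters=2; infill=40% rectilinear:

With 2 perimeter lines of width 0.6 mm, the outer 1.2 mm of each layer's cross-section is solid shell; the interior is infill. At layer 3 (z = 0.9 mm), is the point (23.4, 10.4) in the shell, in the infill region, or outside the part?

At z = 0.9 mm: the cube is present — its section is the full 29×18 rectangle; (whole slice rotated 5° about Z — lengths, areas and connectivity unchanged). Overall, the cross-section is a single solid region. Undo the 5° rotation: the query point maps to (24.217, 8.321) in the un-rotated model frame. The nearest boundary edge runs (29.00, 0.00)→(29.00, 18.00); distance from the point to it = 4.78 mm. The point is inside the cross-section and 4.78 mm from the nearest boundary — more than the 1.2 mm shell width (2 × 0.6), so it's in the infill interior.

infill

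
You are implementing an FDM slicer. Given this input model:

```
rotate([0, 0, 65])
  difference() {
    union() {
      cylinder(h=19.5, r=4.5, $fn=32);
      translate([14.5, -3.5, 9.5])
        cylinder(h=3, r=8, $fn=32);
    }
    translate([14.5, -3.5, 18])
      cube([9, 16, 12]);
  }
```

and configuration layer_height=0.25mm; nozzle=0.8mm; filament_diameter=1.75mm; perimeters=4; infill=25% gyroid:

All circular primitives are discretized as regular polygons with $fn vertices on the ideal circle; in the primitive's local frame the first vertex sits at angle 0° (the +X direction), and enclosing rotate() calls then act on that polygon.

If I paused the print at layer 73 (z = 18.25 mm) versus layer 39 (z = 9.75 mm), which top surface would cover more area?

layer 39 (z = 9.75 mm)

Layer 73 (z = 18.25): the cylinder: section is a regular 32-gon, circumradius r=4.5 (area = (32/2)·4.500²·sin(360°/32) = 63.21 mm²); the cylinder at (14.5, -3.5) is absent (z outside [9.5, 12.5]); Taking the union: only the r=4.5 cylinder is present, so the union is just that shape — area = 63.21 mm²; the 9×16 cube at (14.5, -3.5) contributes its full rectangle (area 144.00 mm²); Subtracting the remaining from the first: starting from the result so far (63.21 mm²), the 9×16 cube at (14.5, -3.5) misses the remaining region (no effect) — area = 63.21 mm²; (whole slice rotated 65° about Z — lengths, areas and connectivity unchanged). So its area = 63.21 mm². Layer 39 (z = 9.75): the r=4.5 cylinder contributes a regular 32-gon of circumradius 4.5 (area = (32/2)·4.500²·sin(360°/32) = 63.21 mm²); the cylinder at (14.5, -3.5): section is a regular 32-gon, circumradius r=8 (area = (32/2)·8.000²·sin(360°/32) = 199.77 mm²); Merging all regions: the 2 present regions are separate (no shared area or edge), so areas and boundary lengths simply add and each stays a separate island — area = 262.98 mm²; the cube at (14.5, -3.5) does not reach this height (z outside [18, 30]); Subtracting the remaining from the first: none of the subtracted shapes is present at this height, so the result so far is unchanged — area = 262.98 mm²; (rotated 65° about Z; rotation is an isometry so areas/perimeters/island counts are preserved). So its area = 262.98 mm². Layer 39 is larger (262.98 vs 63.21 mm²).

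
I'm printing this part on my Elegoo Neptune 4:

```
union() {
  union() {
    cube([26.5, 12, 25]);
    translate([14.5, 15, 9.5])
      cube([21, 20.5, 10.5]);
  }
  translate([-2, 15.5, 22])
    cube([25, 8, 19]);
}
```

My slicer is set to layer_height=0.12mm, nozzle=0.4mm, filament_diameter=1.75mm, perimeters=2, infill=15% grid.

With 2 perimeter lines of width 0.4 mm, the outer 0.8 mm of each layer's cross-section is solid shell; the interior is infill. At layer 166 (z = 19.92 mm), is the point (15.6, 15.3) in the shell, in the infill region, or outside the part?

shell

At z = 19.92 mm: the cube is present — its section is the full 26.5×12 rectangle; the cube at (14.5, 15) (footprint 21×20.5) is included at this height; Combining (union): the 2 present regions are separate (no shared area or edge), so areas and boundary lengths simply add and each stays a separate island — 2 connected regions; the cube at (-2, 15.5) does not reach this height (z outside [22, 41]); Merging all regions: only that combined region is present, so the union is just that shape — 2 connected regions. Overall, the cross-section has 2 separate islands. The nearest boundary edge runs (35.50, 15.00)→(14.50, 15.00); distance from the point to it = 0.30 mm. (Shell/infill is judged within the island containing the point — the largest one.) The point is inside the cross-section, 0.30 mm from the nearest boundary — within the 0.8 mm shell band (2 × 0.4).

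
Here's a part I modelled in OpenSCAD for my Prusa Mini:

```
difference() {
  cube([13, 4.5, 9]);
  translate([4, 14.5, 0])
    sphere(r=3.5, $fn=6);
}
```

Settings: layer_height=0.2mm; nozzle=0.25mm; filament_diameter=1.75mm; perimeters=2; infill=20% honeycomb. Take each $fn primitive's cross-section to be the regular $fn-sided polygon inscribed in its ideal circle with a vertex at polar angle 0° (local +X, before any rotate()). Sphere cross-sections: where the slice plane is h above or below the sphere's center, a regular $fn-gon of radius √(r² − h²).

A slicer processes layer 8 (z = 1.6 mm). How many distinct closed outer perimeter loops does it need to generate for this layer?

At z = 1.6 mm: the cube is present — its section is the full 13×4.5 rectangle; the r=3.5 sphere at (4, 14.5) contributes a regular 6-gon of circumradius √(3.5²−1.6²) = 3.113; Subtracting the remaining from the first: starting from the 13×4.5 cube, the r=3.5 sphere at (4, 14.5) misses the remaining region (no effect) — 1 connected region. The result has 1 disconnected region.

1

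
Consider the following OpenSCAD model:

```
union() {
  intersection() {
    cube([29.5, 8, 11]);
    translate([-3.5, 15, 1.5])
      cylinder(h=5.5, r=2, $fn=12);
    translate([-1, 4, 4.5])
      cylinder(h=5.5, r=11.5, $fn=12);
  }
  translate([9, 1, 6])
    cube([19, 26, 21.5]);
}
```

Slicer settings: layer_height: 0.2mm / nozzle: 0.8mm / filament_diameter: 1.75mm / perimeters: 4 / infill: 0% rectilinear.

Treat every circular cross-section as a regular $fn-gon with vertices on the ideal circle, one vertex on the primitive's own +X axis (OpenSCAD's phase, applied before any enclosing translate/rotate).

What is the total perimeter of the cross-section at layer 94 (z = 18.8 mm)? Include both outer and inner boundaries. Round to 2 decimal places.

90.00 mm

At z = 18.8 mm: the cube does not reach this height (z outside [0, 11]); the cylinder at (-3.5, 15) is not intersected at this z (z outside [1.5, 7]); the cylinder at (-1, 4) is not intersected at this z (z outside [4.5, 10]); Taking the intersection: at least one operand is absent at this height, so nothing remains; the cube at (9, 1) (footprint 19×26) is included at this height (perimeter 90.00 mm); Merging all regions: only the 19×26 cube at (9, 1) is present, so the union is just that shape — boundary = 90.00 mm. Overall, the cross-section is a single solid region. Total boundary length (outer) = 90.00 mm.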